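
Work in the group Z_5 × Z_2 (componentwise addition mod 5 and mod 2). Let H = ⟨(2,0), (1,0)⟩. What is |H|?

|⟨(2,0)⟩| = 5 and |⟨(1,0)⟩| = 5, so |H| is a multiple of lcm(5, 5) = 5 and divides |G| = 10.
Closing under the operation: H = {(0,0), (1,0), (2,0), (3,0), (4,0)}, so |H| = 5.

5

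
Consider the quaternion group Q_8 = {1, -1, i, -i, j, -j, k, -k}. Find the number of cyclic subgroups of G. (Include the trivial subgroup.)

5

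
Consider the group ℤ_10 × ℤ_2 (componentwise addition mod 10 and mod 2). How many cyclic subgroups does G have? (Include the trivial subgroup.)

8

Group the elements of G by the cyclic subgroup they generate; each cyclic subgroup of order d accounts for φ(d) elements.
Cyclic subgroups by order — order 1: 1; order 2: 3; order 5: 1; order 10: 3.
Total: 8.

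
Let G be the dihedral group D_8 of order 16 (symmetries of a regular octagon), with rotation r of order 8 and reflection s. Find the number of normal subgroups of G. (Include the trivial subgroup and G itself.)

7

G has 19 subgroups. Checking conjugation-invariance by order — order 1: 1/1 normal; order 2: 1/9 normal; order 4: 1/5 normal; order 8: 3/3 normal; order 16: 1/1 normal.
Total normal subgroups: 7.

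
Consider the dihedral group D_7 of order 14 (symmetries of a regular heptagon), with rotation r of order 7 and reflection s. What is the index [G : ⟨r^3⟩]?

2

|⟨r^3⟩| = 7 and |G| = 14.
By Lagrange, [G : H] = |G|/|H| = 14/7 = 2.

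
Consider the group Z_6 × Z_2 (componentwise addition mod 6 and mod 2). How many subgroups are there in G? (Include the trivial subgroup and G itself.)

10

|G| = 12, so by Lagrange every subgroup order divides 12. Divisors: 1, 2, 3, 4, 6, 12.
Subgroups by order — order 1: 1; order 2: 3; order 3: 1; order 4: 1; order 6: 3; order 12: 1.
Total: 1 + 3 + 1 + 1 + 3 + 1 = 10.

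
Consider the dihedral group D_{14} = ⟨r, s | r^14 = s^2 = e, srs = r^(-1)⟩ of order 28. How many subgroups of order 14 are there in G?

|G| = 28 and 14 | 28, so subgroups of order 14 are possible by Lagrange.
The subgroups of order 14 are: {e, r, r^2, r^3, r^4, r^5, r^6, r^7, r^8, r^9, r^10, r^11, r^12, r^13}; {e, r^2, r^4, r^6, r^8, r^10, r^12, s, r^2s, r^4s, r^6s, r^8s, r^10s, r^12s}; {e, r^2, r^4, r^6, r^8, r^10, r^12, rs, r^3s, r^5s, r^7s, r^9s, r^11s, r^13s}.
So G has 3 subgroups of order 14.

3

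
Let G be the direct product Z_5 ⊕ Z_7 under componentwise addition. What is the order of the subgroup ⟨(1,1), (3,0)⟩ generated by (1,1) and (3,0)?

35

|⟨(1,1)⟩| = 35 and |⟨(3,0)⟩| = 5, so |H| is a multiple of lcm(35, 5) = 35 and divides |G| = 35.
Closing {(1,1), (3,0)} under the group operation gives all of G, so |H| = 35.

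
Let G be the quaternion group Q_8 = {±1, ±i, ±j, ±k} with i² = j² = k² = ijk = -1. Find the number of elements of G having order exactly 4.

The elements of order 4 are: i, -i, j, -j, k, -k.
That's 6.

6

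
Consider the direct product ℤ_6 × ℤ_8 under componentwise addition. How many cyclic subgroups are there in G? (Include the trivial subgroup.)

16

Group the elements of G by the cyclic subgroup they generate; each cyclic subgroup of order d accounts for φ(d) elements.
Cyclic subgroups by order — order 1: 1; order 2: 3; order 3: 1; order 4: 2; order 6: 3; order 8: 2; order 12: 2; order 24: 2.
Total: 16.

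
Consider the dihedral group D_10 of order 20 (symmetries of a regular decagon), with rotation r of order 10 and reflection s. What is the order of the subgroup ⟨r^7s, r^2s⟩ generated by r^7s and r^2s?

|⟨r^7s⟩| = 2 and |⟨r^2s⟩| = 2, so |H| is a multiple of lcm(2, 2) = 2 and divides |G| = 20.
Closing under the operation: H = {e, r^5, r^2s, r^7s}, so |H| = 4.

4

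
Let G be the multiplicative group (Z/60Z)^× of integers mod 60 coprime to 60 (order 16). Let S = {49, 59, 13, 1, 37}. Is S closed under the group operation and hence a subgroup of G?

|S| = 5 does not divide |G| = 16, so by Lagrange S is not a subgroup.

No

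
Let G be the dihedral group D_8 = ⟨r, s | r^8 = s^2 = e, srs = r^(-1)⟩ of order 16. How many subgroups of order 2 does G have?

9

|G| = 16 and 2 | 16, so subgroups of order 2 are possible by Lagrange.
The subgroups of order 2 are: {e, r^2s}; {e, r^3s}; {e, r^4}; {e, r^4s}; … (9 in all).
So G has 9 subgroups of order 2.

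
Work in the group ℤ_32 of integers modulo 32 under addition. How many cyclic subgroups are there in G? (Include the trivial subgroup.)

Group the elements of G by the cyclic subgroup they generate; each cyclic subgroup of order d accounts for φ(d) elements.
Cyclic subgroups by order — order 1: 1; order 2: 1; order 4: 1; order 8: 1; order 16: 1; order 32: 1.
Total: 6.

6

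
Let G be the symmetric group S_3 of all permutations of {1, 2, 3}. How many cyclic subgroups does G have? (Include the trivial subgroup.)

Group the elements of G by the cyclic subgroup they generate; each cyclic subgroup of order d accounts for φ(d) elements.
Cyclic subgroups by order — order 1: 1; order 2: 3; order 3: 1.
Total: 5.

5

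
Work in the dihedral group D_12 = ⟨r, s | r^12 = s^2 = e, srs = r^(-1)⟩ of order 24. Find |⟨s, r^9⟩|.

|⟨s⟩| = 2 and |⟨r^9⟩| = 4, so |H| is a multiple of lcm(2, 4) = 4 and divides |G| = 24.
Closing under the operation: H = {e, r^3, r^6, r^9, s, r^3s, r^6s, r^9s}, so |H| = 8.

8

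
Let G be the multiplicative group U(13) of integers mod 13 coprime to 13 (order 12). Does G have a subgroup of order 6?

6 | 12. A subgroup of order 6 is {1, 3, 4, 9, 10, 12}.

Yes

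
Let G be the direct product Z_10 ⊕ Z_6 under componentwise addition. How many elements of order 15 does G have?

8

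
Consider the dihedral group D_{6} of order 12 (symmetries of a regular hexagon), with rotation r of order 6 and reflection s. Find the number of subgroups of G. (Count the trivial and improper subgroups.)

|G| = 12, so by Lagrange every subgroup order divides 12. Divisors: 1, 2, 3, 4, 6, 12.
Subgroups by order — order 1: 1; order 2: 7; order 3: 1; order 4: 3; order 6: 3; order 12: 1.
Total: 1 + 7 + 1 + 3 + 3 + 1 = 16.

16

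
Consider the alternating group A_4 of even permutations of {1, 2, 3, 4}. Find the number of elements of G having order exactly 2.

3

The elements of order 2 are: (1 2)(3 4), (1 3)(2 4), (1 4)(2 3).
That's 3.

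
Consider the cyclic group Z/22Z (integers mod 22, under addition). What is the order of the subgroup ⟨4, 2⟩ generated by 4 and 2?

11

|⟨4⟩| = 11 and |⟨2⟩| = 11, so |H| is a multiple of lcm(11, 11) = 11 and divides |G| = 22.
Closing under the operation: H = {0, 2, 4, 6, 8, 10, 12, 14, 16, 18, 20}, so |H| = 11.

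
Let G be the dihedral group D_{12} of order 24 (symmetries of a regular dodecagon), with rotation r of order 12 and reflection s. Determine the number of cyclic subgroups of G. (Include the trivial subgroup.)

18

Each element a generates a cyclic subgroup ⟨a⟩; distinct elements may generate the same one (a cyclic group of order d has φ(d) generators).
Cyclic subgroups by order — order 1: 1; order 2: 13; order 3: 1; order 4: 1; order 6: 1; order 12: 1.
Total: 18.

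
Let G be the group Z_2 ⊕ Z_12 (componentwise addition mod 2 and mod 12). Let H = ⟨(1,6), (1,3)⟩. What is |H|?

|⟨(1,6)⟩| = 2 and |⟨(1,3)⟩| = 4, so |H| is a multiple of lcm(2, 4) = 4 and divides |G| = 24.
Closing under the operation: H = {(0,0), (0,3), (0,6), (0,9), (1,0), (1,3), (1,6), (1,9)}, so |H| = 8.

8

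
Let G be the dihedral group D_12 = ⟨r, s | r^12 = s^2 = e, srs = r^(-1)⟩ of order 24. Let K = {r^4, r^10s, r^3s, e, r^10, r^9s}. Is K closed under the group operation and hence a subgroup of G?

r^4 ∈ K but its inverse r^8 ∉ K, so K is not a subgroup.

No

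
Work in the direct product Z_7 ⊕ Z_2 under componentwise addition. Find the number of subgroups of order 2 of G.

1

|G| = 14 and 2 | 14, so subgroups of order 2 are possible by Lagrange.
The subgroups of order 2 are: {(0,0), (0,1)}.
So G has 1 subgroup of order 2.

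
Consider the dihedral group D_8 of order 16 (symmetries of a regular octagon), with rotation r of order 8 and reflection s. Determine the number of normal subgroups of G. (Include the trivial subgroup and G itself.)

G has 19 subgroups. Checking conjugation-invariance by order — order 1: 1/1 normal; order 2: 1/9 normal; order 4: 1/5 normal; order 8: 3/3 normal; order 16: 1/1 normal.
Total normal subgroups: 7.

7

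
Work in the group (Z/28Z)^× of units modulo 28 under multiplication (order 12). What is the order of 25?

Compute successive powers of 25 mod 28: 25, 9, 1; 25^3 ≡ 1 (mod 28).
So |⟨25⟩| = 3.

3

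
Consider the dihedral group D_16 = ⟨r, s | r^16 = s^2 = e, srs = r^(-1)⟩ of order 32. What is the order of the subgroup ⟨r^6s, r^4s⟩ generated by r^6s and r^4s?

16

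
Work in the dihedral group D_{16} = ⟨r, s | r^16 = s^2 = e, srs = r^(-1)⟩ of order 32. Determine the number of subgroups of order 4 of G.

9

|G| = 32 and 4 | 32, so subgroups of order 4 are possible by Lagrange.
The subgroups of order 4 are: {e, r^8, r^2s, r^10s}; {e, r^8, r^3s, r^11s}; {e, r^4, r^8, r^12}; {e, r^8, r^4s, r^12s}; … (9 in all).
So G has 9 subgroups of order 4.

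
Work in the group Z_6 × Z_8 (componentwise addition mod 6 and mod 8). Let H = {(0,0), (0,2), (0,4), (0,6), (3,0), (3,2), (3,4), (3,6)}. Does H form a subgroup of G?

Yes

|H| = 8 divides |G| = 48, consistent with Lagrange.
H contains the identity, every element's inverse is in H, and H is closed under +: it is a subgroup.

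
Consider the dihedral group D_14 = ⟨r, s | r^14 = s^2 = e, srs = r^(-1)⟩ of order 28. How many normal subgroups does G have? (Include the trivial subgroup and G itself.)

7

G has 28 subgroups. Checking conjugation-invariance by order — order 1: 1/1 normal; order 2: 1/15 normal; order 4: 0/7 normal; order 7: 1/1 normal; order 14: 3/3 normal; order 28: 1/1 normal.
Total normal subgroups: 7.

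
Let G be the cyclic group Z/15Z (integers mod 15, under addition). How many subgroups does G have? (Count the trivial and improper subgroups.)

4

A cyclic group of order 15 has exactly one subgroup for each divisor of 15.
Divisors of 15: 1, 3, 5, 15.
So Z/15Z has 4 subgroups.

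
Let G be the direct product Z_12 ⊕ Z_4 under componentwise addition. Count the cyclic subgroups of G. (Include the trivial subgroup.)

Each element a generates a cyclic subgroup ⟨a⟩; distinct elements may generate the same one (a cyclic group of order d has φ(d) generators).
Cyclic subgroups by order — order 1: 1; order 2: 3; order 3: 1; order 4: 6; order 6: 3; order 12: 6.
Total: 20.

20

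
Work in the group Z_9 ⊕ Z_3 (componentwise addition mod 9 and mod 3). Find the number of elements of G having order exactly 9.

18

An element (a,b) has order lcm(ord(a), ord(b)); count pairs with lcm equal to 9.
Enumerating gives 18 such elements.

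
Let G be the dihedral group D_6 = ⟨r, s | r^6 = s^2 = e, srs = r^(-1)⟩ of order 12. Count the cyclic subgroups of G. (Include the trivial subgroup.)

10

Each element a generates a cyclic subgroup ⟨a⟩; distinct elements may generate the same one (a cyclic group of order d has φ(d) generators).
Cyclic subgroups by order — order 1: 1; order 2: 7; order 3: 1; order 6: 1.
Total: 10.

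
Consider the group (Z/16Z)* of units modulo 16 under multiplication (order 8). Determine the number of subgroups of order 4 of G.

3

|G| = 8 and 4 | 8, so subgroups of order 4 are possible by Lagrange.
The subgroups of order 4 are: {1, 3, 9, 11}; {1, 5, 9, 13}; {1, 7, 9, 15}.
So G has 3 subgroups of order 4.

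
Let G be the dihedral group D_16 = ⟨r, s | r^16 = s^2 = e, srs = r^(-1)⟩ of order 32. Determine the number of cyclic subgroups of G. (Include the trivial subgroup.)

21

Group the elements of G by the cyclic subgroup they generate; each cyclic subgroup of order d accounts for φ(d) elements.
Cyclic subgroups by order — order 1: 1; order 2: 17; order 4: 1; order 8: 1; order 16: 1.
Total: 21.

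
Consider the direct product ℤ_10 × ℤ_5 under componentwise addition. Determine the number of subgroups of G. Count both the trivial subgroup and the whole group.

16

|G| = 50, so by Lagrange every subgroup order divides 50. Divisors: 1, 2, 5, 10, 25, 50.
Subgroups by order — order 1: 1; order 2: 1; order 5: 6; order 10: 6; order 25: 1; order 50: 1.
Total: 1 + 1 + 6 + 6 + 1 + 1 = 16.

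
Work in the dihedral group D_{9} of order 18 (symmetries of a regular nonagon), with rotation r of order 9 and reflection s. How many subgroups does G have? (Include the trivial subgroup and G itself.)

16

|G| = 18, so by Lagrange every subgroup order divides 18. Divisors: 1, 2, 3, 6, 9, 18.
Subgroups by order — order 1: 1; order 2: 9; order 3: 1; order 6: 3; order 9: 1; order 18: 1.
Total: 1 + 9 + 1 + 3 + 1 + 1 = 16.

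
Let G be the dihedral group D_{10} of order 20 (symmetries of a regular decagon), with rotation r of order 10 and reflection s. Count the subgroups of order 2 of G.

|G| = 20 and 2 | 20, so subgroups of order 2 are possible by Lagrange.
The subgroups of order 2 are: {e, r^2s}; {e, r^3s}; {e, r^4s}; {e, r^5}; … (11 in all).
So G has 11 subgroups of order 2.

11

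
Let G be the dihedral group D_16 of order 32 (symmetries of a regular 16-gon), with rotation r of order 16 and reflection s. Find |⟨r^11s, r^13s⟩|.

|⟨r^11s⟩| = 2 and |⟨r^13s⟩| = 2, so |H| is a multiple of lcm(2, 2) = 2 and divides |G| = 32.
Closing under the operation: H = {e, r^2, r^4, r^6, r^8, r^10, r^12, r^14, rs, r^3s, r^5s, r^7s, r^9s, r^11s, r^13s, r^15s}, so |H| = 16.

16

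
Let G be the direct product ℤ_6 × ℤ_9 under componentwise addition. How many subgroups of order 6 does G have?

4

|G| = 54 and 6 | 54, so subgroups of order 6 are possible by Lagrange.
The subgroups of order 6 are: {(0,0), (0,3), (0,6), (3,0), (3,3), (3,6)}; {(0,0), (1,0), (2,0), (3,0), (4,0), (5,0)}; {(0,0), (1,3), (2,6), (3,0), (4,3), (5,6)}; {(0,0), (1,6), (2,3), (3,0), (4,6), (5,3)}.
So G has 4 subgroups of order 6.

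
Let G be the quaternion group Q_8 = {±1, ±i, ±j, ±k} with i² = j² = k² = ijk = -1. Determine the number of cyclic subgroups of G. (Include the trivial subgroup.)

A cyclic subgroup of order d is generated by each of its φ(d) elements of order d, so the cyclic subgroups of order d number (#elements of order d)/φ(d).
Cyclic subgroups by order — order 1: 1; order 2: 1; order 4: 3.
Total: 5.

5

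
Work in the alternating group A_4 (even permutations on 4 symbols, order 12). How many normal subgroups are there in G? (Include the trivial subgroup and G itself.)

3

G has 10 subgroups. Checking conjugation-invariance by order — order 1: 1/1 normal; order 2: 0/3 normal; order 3: 0/4 normal; order 4: 1/1 normal; order 12: 1/1 normal.
Total normal subgroups: 3.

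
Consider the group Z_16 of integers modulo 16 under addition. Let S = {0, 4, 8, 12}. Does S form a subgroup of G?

|S| = 4 divides |G| = 16, consistent with Lagrange.
S contains the identity, every element's inverse is in S, and S is closed under +: it is a subgroup.
In fact S = ⟨4⟩.

Yes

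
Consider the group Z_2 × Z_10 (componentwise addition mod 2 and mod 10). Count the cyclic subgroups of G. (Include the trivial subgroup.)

Group the elements of G by the cyclic subgroup they generate; each cyclic subgroup of order d accounts for φ(d) elements.
Cyclic subgroups by order — order 1: 1; order 2: 3; order 5: 1; order 10: 3.
Total: 8.

8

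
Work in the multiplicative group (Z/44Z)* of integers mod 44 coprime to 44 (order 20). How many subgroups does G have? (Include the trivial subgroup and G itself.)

10

|G| = 20, so by Lagrange every subgroup order divides 20. Divisors: 1, 2, 4, 5, 10, 20.
Subgroups by order — order 1: 1; order 2: 3; order 4: 1; order 5: 1; order 10: 3; order 20: 1.
Total: 1 + 3 + 1 + 1 + 3 + 1 = 10.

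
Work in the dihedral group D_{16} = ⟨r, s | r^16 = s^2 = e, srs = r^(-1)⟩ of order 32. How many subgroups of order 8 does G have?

|G| = 32 and 8 | 32, so subgroups of order 8 are possible by Lagrange.
The subgroups of order 8 are: {e, r^2, r^4, r^6, r^8, r^10, r^12, r^14}; {e, r^4, r^8, r^12, r^2s, r^6s, r^10s, r^14s}; {e, r^4, r^8, r^12, r^3s, r^7s, r^11s, r^15s}; {e, r^4, r^8, r^12, s, r^4s, r^8s, r^12s}; … (5 in all).
So G has 5 subgroups of order 8.

5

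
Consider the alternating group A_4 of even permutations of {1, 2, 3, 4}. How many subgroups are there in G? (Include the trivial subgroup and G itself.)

10

|G| = 12, so by Lagrange every subgroup order divides 12. Divisors: 1, 2, 3, 4, 6, 12.
Subgroups by order — order 1: 1; order 2: 3; order 3: 4; order 4: 1; order 6: 0; order 12: 1.
Total: 1 + 3 + 4 + 1 + 0 + 1 = 10.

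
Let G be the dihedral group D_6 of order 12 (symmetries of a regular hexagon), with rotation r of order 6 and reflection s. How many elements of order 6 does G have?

2

The elements of order 6 are: r, r^5.
That's 2.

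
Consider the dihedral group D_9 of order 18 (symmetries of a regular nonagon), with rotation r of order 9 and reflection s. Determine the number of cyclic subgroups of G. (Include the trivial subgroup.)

Group the elements of G by the cyclic subgroup they generate; each cyclic subgroup of order d accounts for φ(d) elements.
Cyclic subgroups by order — order 1: 1; order 2: 9; order 3: 1; order 9: 1.
Total: 12.

12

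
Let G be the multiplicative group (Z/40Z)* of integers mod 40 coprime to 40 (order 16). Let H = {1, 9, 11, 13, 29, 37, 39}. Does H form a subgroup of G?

|H| = 7 does not divide |G| = 16, so by Lagrange H is not a subgroup.

No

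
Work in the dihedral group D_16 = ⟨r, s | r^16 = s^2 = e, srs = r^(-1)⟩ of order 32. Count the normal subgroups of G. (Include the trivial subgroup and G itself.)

8

G has 36 subgroups. Checking conjugation-invariance by order — order 1: 1/1 normal; order 2: 1/17 normal; order 4: 1/9 normal; order 8: 1/5 normal; order 16: 3/3 normal; order 32: 1/1 normal.
Total normal subgroups: 8.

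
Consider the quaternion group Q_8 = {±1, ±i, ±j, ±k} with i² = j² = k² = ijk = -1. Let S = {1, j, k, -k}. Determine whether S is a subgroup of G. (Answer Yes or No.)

No

j ∈ S but its inverse -j ∉ S, so S is not a subgroup.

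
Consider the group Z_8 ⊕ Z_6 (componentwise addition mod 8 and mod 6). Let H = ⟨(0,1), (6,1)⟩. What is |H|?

24

|⟨(0,1)⟩| = 6 and |⟨(6,1)⟩| = 12, so |H| is a multiple of lcm(6, 12) = 12 and divides |G| = 48.
Closing under the operation: H = {(0,0), (0,1), (0,2), (0,3), (0,4), (0,5), (2,0), (2,1), (2,2), (2,3), (2,4), (2,5), (4,0), (4,1), (4,2), (4,3), (4,4), (4,5), (6,0), (6,1), (6,2), (6,3), (6,4), (6,5)}, so |H| = 24.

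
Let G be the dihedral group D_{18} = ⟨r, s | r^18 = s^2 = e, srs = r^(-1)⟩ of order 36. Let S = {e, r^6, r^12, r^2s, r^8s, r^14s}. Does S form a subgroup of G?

Yes

|S| = 6 divides |G| = 36, consistent with Lagrange.
S contains the identity, every element's inverse is in S, and S is closed under ·: it is a subgroup.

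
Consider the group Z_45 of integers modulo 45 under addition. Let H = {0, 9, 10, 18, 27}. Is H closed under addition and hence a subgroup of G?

No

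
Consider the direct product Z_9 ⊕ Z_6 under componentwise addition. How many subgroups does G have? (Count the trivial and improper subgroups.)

20

|G| = 54, so by Lagrange every subgroup order divides 54. Divisors: 1, 2, 3, 6, 9, 18, 27, 54.
Subgroups by order — order 1: 1; order 2: 1; order 3: 4; order 6: 4; order 9: 4; order 18: 4; order 27: 1; order 54: 1.
Total: 1 + 1 + 4 + 4 + 4 + 4 + 1 + 1 = 20.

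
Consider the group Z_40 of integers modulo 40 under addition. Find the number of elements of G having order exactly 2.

In a cyclic group of order 40, the number of elements of order d (for d | 40) is φ(d).
φ(2) = 1.

1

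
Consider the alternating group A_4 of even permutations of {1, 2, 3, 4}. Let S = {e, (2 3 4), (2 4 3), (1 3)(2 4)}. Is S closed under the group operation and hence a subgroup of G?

No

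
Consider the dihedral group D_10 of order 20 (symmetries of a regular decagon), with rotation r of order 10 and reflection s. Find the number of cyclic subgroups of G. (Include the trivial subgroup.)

14

Each element a generates a cyclic subgroup ⟨a⟩; distinct elements may generate the same one (a cyclic group of order d has φ(d) generators).
Cyclic subgroups by order — order 1: 1; order 2: 11; order 5: 1; order 10: 1.
Total: 14.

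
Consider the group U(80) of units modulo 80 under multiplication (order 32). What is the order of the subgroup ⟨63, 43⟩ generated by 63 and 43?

|⟨63⟩| = 4 and |⟨43⟩| = 4, so |H| is a multiple of lcm(4, 4) = 4 and divides |G| = 32.
Closing under the operation: H = {1, 3, 7, 9, 21, 23, 27, 29, 41, 43, 47, 49, 61, 63, 67, 69}, so |H| = 16.

16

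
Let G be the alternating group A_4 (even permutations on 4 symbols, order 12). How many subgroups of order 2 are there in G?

|G| = 12 and 2 | 12, so subgroups of order 2 are possible by Lagrange.
The subgroups of order 2 are: {e, (1 2)(3 4)}; {e, (1 3)(2 4)}; {e, (1 4)(2 3)}.
So G has 3 subgroups of order 2.

3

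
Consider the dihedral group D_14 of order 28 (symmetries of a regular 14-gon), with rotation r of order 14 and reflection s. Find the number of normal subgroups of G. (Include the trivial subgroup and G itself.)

G has 28 subgroups. Checking conjugation-invariance by order — order 1: 1/1 normal; order 2: 1/15 normal; order 4: 0/7 normal; order 7: 1/1 normal; order 14: 3/3 normal; order 28: 1/1 normal.
Total normal subgroups: 7.

7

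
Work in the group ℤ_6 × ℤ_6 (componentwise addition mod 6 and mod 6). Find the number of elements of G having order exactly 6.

24

An element (a,b) has order lcm(ord(a), ord(b)); count pairs with lcm equal to 6.
Enumerating gives 24 such elements.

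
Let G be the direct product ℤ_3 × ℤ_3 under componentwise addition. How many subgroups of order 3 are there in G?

4

|G| = 9 and 3 | 9, so subgroups of order 3 are possible by Lagrange.
The subgroups of order 3 are: {(0,0), (0,1), (0,2)}; {(0,0), (1,0), (2,0)}; {(0,0), (1,1), (2,2)}; {(0,0), (1,2), (2,1)}.
So G has 4 subgroups of order 3.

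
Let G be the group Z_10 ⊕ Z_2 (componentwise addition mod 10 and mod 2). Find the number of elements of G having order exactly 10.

12

An element (a,b) has order lcm(ord(a), ord(b)); count pairs with lcm equal to 10.
Enumerating gives 12 such elements.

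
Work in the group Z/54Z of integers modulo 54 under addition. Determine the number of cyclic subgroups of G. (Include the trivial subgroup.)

8

A cyclic subgroup of order d is generated by each of its φ(d) elements of order d, so the cyclic subgroups of order d number (#elements of order d)/φ(d).
Cyclic subgroups by order — order 1: 1; order 2: 1; order 3: 1; order 6: 1; order 9: 1; order 18: 1; order 27: 1; order 54: 1.
Total: 8.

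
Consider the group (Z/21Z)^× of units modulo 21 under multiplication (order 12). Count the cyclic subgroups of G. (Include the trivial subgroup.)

8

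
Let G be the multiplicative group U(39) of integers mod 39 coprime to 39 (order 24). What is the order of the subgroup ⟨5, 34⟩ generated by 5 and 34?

8

|⟨5⟩| = 4 and |⟨34⟩| = 4, so |H| is a multiple of lcm(4, 4) = 4 and divides |G| = 24.
Closing under the operation: H = {1, 5, 8, 14, 25, 31, 34, 38}, so |H| = 8.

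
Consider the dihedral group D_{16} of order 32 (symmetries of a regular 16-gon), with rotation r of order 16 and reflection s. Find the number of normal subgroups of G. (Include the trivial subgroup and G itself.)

8

G has 36 subgroups. Checking conjugation-invariance by order — order 1: 1/1 normal; order 2: 1/17 normal; order 4: 1/9 normal; order 8: 1/5 normal; order 16: 3/3 normal; order 32: 1/1 normal.
Total normal subgroups: 8.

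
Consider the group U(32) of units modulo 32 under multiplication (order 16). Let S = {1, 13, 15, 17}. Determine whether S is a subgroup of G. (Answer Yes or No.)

No

13 ∈ S but its inverse 5 ∉ S, so S is not a subgroup.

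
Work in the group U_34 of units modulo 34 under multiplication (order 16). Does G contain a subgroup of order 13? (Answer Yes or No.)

No

13 does not divide |G| = 16, so by Lagrange no subgroup of order 13 exists.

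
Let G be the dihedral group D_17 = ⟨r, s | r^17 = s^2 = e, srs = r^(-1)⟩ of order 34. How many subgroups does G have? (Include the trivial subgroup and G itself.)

20

|G| = 34, so by Lagrange every subgroup order divides 34. Divisors: 1, 2, 17, 34.
Subgroups by order — order 1: 1; order 2: 17; order 17: 1; order 34: 1.
Total: 1 + 17 + 1 + 1 = 20.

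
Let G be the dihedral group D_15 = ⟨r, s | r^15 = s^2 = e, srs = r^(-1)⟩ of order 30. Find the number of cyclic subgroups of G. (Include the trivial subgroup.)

19

A cyclic subgroup of order d is generated by each of its φ(d) elements of order d, so the cyclic subgroups of order d number (#elements of order d)/φ(d).
Cyclic subgroups by order — order 1: 1; order 2: 15; order 3: 1; order 5: 1; order 15: 1.
Total: 19.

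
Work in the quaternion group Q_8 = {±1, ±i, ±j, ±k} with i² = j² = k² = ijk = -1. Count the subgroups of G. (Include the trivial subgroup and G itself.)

6

|G| = 8, so by Lagrange every subgroup order divides 8. Divisors: 1, 2, 4, 8.
Subgroups by order — order 1: 1; order 2: 1; order 4: 3; order 8: 1.
Total: 1 + 1 + 3 + 1 = 6.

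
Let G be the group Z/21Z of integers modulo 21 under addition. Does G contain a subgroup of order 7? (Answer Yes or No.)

Yes

7 | 21. A subgroup of order 7 is {0, 3, 6, 9, 12, 15, 18}.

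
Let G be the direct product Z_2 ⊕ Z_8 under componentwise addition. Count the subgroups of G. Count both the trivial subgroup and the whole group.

11

|G| = 16, so by Lagrange every subgroup order divides 16. Divisors: 1, 2, 4, 8, 16.
Subgroups by order — order 1: 1; order 2: 3; order 4: 3; order 8: 3; order 16: 1.
Total: 1 + 3 + 3 + 3 + 1 = 11.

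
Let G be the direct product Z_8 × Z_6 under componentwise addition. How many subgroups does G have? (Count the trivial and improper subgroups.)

22

|G| = 48, so by Lagrange every subgroup order divides 48. Divisors: 1, 2, 3, 4, 6, 8, 12, 16, 24, 48.
Subgroups by order — order 1: 1; order 2: 3; order 3: 1; order 4: 3; order 6: 3; order 8: 3; order 12: 3; order 16: 1; order 24: 3; order 48: 1.
Total: 1 + 3 + 1 + 3 + 3 + 3 + 3 + 1 + 3 + 1 = 22.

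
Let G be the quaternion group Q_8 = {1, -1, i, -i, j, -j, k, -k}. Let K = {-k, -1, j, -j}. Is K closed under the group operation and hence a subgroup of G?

No

The identity 1 ∉ K, so K is not a subgroup.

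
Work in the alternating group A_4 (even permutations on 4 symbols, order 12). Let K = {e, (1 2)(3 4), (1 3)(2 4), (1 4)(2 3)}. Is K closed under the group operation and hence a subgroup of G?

|K| = 4 divides |G| = 12, consistent with Lagrange.
K contains the identity, every element's inverse is in K, and K is closed under ∘: it is a subgroup.

Yes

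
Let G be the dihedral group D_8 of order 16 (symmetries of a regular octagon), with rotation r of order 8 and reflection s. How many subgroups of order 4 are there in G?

5

|G| = 16 and 4 | 16, so subgroups of order 4 are possible by Lagrange.
The subgroups of order 4 are: {e, r^2, r^4, r^6}; {e, r^4, r^2s, r^6s}; {e, r^4, r^3s, r^7s}; {e, r^4, s, r^4s}; … (5 in all).
So G has 5 subgroups of order 4.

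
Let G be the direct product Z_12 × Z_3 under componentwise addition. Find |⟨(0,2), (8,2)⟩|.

|⟨(0,2)⟩| = 3 and |⟨(8,2)⟩| = 3, so |H| is a multiple of lcm(3, 3) = 3 and divides |G| = 36.
Closing under the operation: H = {(0,0), (0,1), (0,2), (4,0), (4,1), (4,2), (8,0), (8,1), (8,2)}, so |H| = 9.

9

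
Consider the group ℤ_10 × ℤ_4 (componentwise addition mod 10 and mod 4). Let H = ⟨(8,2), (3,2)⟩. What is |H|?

|⟨(8,2)⟩| = 10 and |⟨(3,2)⟩| = 10, so |H| is a multiple of lcm(10, 10) = 10 and divides |G| = 40.
Closing under the operation: H = {(0,0), (0,2), (1,0), (1,2), (2,0), (2,2), (3,0), (3,2), (4,0), (4,2), (5,0), (5,2), (6,0), (6,2), (7,0), (7,2), (8,0), (8,2), (9,0), (9,2)}, so |H| = 20.

20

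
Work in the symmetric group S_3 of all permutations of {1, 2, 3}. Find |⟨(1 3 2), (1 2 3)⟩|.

|⟨(1 3 2)⟩| = 3 and |⟨(1 2 3)⟩| = 3, so |H| is a multiple of lcm(3, 3) = 3 and divides |G| = 6.
Closing under the operation: H = {e, (1 2 3), (1 3 2)}, so |H| = 3.

3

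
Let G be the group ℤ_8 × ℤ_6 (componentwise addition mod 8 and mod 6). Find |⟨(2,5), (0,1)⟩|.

|⟨(2,5)⟩| = 12 and |⟨(0,1)⟩| = 6, so |H| is a multiple of lcm(12, 6) = 12 and divides |G| = 48.
Closing under the operation: H = {(0,0), (0,1), (0,2), (0,3), (0,4), (0,5), (2,0), (2,1), (2,2), (2,3), (2,4), (2,5), (4,0), (4,1), (4,2), (4,3), (4,4), (4,5), (6,0), (6,1), (6,2), (6,3), (6,4), (6,5)}, so |H| = 24.

24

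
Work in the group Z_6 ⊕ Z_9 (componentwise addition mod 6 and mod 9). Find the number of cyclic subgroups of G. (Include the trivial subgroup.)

16

A cyclic subgroup of order d is generated by each of its φ(d) elements of order d, so the cyclic subgroups of order d number (#elements of order d)/φ(d).
Cyclic subgroups by order — order 1: 1; order 2: 1; order 3: 4; order 6: 4; order 9: 3; order 18: 3.
Total: 16.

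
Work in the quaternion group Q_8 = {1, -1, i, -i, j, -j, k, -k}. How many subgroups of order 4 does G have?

|G| = 8 and 4 | 8, so subgroups of order 4 are possible by Lagrange.
The subgroups of order 4 are: {1, -1, i, -i}; {1, -1, j, -j}; {1, -1, k, -k}.
So G has 3 subgroups of order 4.

3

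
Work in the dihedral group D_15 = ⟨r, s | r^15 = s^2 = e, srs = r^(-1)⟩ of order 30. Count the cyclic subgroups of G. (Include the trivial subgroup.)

Group the elements of G by the cyclic subgroup they generate; each cyclic subgroup of order d accounts for φ(d) elements.
Cyclic subgroups by order — order 1: 1; order 2: 15; order 3: 1; order 5: 1; order 15: 1.
Total: 19.

19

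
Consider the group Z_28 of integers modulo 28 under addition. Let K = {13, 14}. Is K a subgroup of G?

No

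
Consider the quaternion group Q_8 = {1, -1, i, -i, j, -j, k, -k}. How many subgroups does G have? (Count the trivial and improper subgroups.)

|G| = 8, so by Lagrange every subgroup order divides 8. Divisors: 1, 2, 4, 8.
Subgroups by order — order 1: 1; order 2: 1; order 4: 3; order 8: 1.
Total: 1 + 1 + 3 + 1 = 6.

6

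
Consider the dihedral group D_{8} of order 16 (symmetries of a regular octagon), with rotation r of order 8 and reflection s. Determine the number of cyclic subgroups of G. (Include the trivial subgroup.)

Each element a generates a cyclic subgroup ⟨a⟩; distinct elements may generate the same one (a cyclic group of order d has φ(d) generators).
Cyclic subgroups by order — order 1: 1; order 2: 9; order 4: 1; order 8: 1.
Total: 12.

12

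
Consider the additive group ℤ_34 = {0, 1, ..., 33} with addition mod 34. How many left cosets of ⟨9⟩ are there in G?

1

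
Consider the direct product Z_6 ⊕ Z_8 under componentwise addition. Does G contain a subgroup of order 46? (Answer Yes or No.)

No

46 does not divide |G| = 48, so by Lagrange no subgroup of order 46 exists.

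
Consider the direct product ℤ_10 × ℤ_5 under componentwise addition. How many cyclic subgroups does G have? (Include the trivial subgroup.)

Each element a generates a cyclic subgroup ⟨a⟩; distinct elements may generate the same one (a cyclic group of order d has φ(d) generators).
Cyclic subgroups by order — order 1: 1; order 2: 1; order 5: 6; order 10: 6.
Total: 14.

14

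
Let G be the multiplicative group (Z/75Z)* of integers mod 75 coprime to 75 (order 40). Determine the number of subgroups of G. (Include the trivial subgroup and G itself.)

16

|G| = 40, so by Lagrange every subgroup order divides 40. Divisors: 1, 2, 4, 5, 8, 10, 20, 40.
Subgroups by order — order 1: 1; order 2: 3; order 4: 3; order 5: 1; order 8: 1; order 10: 3; order 20: 3; order 40: 1.
Total: 1 + 3 + 3 + 1 + 1 + 3 + 3 + 1 = 16.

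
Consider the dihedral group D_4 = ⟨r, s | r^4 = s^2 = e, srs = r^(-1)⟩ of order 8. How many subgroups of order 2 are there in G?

5

|G| = 8 and 2 | 8, so subgroups of order 2 are possible by Lagrange.
The subgroups of order 2 are: {e, r^2}; {e, r^2s}; {e, r^3s}; {e, rs}; … (5 in all).
So G has 5 subgroups of order 2.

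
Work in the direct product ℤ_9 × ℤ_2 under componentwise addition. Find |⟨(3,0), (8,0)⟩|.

9

|⟨(3,0)⟩| = 3 and |⟨(8,0)⟩| = 9, so |H| is a multiple of lcm(3, 9) = 9 and divides |G| = 18.
Closing under the operation: H = {(0,0), (1,0), (2,0), (3,0), (4,0), (5,0), (6,0), (7,0), (8,0)}, so |H| = 9.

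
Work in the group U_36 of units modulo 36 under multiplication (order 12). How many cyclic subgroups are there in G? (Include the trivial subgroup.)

Group the elements of G by the cyclic subgroup they generate; each cyclic subgroup of order d accounts for φ(d) elements.
Cyclic subgroups by order — order 1: 1; order 2: 3; order 3: 1; order 6: 3.
Total: 8.

8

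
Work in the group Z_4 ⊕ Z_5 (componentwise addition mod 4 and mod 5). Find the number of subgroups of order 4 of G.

|G| = 20 and 4 | 20, so subgroups of order 4 are possible by Lagrange.
The subgroups of order 4 are: {(0,0), (1,0), (2,0), (3,0)}.
So G has 1 subgroup of order 4.

1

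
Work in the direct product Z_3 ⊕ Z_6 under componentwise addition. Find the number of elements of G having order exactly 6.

8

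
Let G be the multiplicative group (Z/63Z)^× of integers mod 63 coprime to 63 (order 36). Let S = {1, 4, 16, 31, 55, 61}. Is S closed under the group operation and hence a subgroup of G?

Yes

|S| = 6 divides |G| = 36, consistent with Lagrange.
S contains the identity, every element's inverse is in S, and S is closed under ·: it is a subgroup.
In fact S = ⟨61⟩.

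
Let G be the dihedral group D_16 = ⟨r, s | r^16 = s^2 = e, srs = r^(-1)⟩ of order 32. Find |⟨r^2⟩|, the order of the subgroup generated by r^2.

Computing powers of r^2: the smallest k with (r^2)^k = e is k = 8.

8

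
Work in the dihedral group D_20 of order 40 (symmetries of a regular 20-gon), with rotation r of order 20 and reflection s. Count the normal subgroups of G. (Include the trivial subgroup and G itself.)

G has 48 subgroups. Checking conjugation-invariance by order — order 1: 1/1 normal; order 2: 1/21 normal; order 4: 1/11 normal; order 5: 1/1 normal; order 8: 0/5 normal; order 10: 1/5 normal; order 20: 3/3 normal; order 40: 1/1 normal.
Total normal subgroups: 9.

9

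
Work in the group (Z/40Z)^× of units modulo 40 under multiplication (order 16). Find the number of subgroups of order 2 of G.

|G| = 16 and 2 | 16, so subgroups of order 2 are possible by Lagrange.
The subgroups of order 2 are: {1, 11}; {1, 19}; {1, 21}; {1, 29}; … (7 in all).
So G has 7 subgroups of order 2.

7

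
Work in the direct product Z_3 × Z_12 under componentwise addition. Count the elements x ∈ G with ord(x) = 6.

An element (a,b) has order lcm(ord(a), ord(b)); count pairs with lcm equal to 6.
Enumerating gives 8 such elements.

8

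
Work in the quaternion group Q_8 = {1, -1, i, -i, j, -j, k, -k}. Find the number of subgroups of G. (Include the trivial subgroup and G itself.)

|G| = 8, so by Lagrange every subgroup order divides 8. Divisors: 1, 2, 4, 8.
Subgroups by order — order 1: 1; order 2: 1; order 4: 3; order 8: 1.
Total: 1 + 1 + 3 + 1 = 6.

6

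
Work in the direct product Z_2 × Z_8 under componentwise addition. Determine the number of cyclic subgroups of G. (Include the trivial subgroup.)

8

Group the elements of G by the cyclic subgroup they generate; each cyclic subgroup of order d accounts for φ(d) elements.
Cyclic subgroups by order — order 1: 1; order 2: 3; order 4: 2; order 8: 2.
Total: 8.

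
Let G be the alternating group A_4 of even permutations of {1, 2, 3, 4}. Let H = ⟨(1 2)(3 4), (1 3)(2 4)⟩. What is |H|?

4

|⟨(1 2)(3 4)⟩| = 2 and |⟨(1 3)(2 4)⟩| = 2, so |H| is a multiple of lcm(2, 2) = 2 and divides |G| = 12.
Closing under the operation: H = {e, (1 2)(3 4), (1 3)(2 4), (1 4)(2 3)}, so |H| = 4.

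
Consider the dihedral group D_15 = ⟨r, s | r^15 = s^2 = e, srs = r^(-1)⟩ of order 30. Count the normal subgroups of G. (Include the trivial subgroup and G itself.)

5

G has 28 subgroups. Checking conjugation-invariance by order — order 1: 1/1 normal; order 2: 0/15 normal; order 3: 1/1 normal; order 5: 1/1 normal; order 6: 0/5 normal; order 10: 0/3 normal; order 15: 1/1 normal; order 30: 1/1 normal.
Total normal subgroups: 5.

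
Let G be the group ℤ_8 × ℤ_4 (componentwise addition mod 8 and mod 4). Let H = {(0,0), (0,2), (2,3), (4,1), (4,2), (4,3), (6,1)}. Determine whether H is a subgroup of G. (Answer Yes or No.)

No

|H| = 7 does not divide |G| = 32, so by Lagrange H is not a subgroup.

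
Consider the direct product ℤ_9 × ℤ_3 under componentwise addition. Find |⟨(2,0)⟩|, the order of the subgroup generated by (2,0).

9

The order of (2,0) in Z_9 × Z_3 is lcm(ord(2) in Z_9, ord(0) in Z_3).
ord(2) = 9 and ord(0) = 1, so |⟨(2,0)⟩| = lcm(9, 1) = 9.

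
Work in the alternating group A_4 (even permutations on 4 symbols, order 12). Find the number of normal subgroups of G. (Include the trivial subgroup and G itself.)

G has 10 subgroups. Checking conjugation-invariance by order — order 1: 1/1 normal; order 2: 0/3 normal; order 3: 0/4 normal; order 4: 1/1 normal; order 12: 1/1 normal.
Total normal subgroups: 3.

3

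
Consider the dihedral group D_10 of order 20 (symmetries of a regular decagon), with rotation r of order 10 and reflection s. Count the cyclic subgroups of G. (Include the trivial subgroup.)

A cyclic subgroup of order d is generated by each of its φ(d) elements of order d, so the cyclic subgroups of order d number (#elements of order d)/φ(d).
Cyclic subgroups by order — order 1: 1; order 2: 11; order 5: 1; order 10: 1.
Total: 14.

14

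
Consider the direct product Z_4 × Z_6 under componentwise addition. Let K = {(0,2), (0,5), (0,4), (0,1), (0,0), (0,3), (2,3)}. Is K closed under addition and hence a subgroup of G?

|K| = 7 does not divide |G| = 24, so by Lagrange K is not a subgroup.

No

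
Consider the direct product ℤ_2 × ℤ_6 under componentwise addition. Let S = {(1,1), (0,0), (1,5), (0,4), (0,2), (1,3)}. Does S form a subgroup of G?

Yes

|S| = 6 divides |G| = 12, consistent with Lagrange.
S contains the identity, every element's inverse is in S, and S is closed under +: it is a subgroup.
In fact S = ⟨(1,5)⟩.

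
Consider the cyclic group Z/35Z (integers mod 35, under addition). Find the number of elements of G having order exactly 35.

24

In a cyclic group of order 35, the number of elements of order d (for d | 35) is φ(d).
φ(35) = 24.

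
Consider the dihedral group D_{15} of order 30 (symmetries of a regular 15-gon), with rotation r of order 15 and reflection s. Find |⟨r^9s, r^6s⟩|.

10

|⟨r^9s⟩| = 2 and |⟨r^6s⟩| = 2, so |H| is a multiple of lcm(2, 2) = 2 and divides |G| = 30.
Closing under the operation: H = {e, r^3, r^6, r^9, r^12, s, r^3s, r^6s, r^9s, r^12s}, so |H| = 10.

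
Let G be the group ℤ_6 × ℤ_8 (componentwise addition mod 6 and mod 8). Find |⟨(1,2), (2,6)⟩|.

|⟨(1,2)⟩| = 12 and |⟨(2,6)⟩| = 12, so |H| is a multiple of lcm(12, 12) = 12 and divides |G| = 48.
Closing under the operation: H = {(0,0), (0,2), (0,4), (0,6), (1,0), (1,2), (1,4), (1,6), (2,0), (2,2), (2,4), (2,6), (3,0), (3,2), (3,4), (3,6), (4,0), (4,2), (4,4), (4,6), (5,0), (5,2), (5,4), (5,6)}, so |H| = 24.

24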